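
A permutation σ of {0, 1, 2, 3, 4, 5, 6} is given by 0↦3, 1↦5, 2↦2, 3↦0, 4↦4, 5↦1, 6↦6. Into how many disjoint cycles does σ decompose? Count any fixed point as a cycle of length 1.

5

Cycle decomposition: (0 3) (1 5) (2) (4) (6).
5 cycles.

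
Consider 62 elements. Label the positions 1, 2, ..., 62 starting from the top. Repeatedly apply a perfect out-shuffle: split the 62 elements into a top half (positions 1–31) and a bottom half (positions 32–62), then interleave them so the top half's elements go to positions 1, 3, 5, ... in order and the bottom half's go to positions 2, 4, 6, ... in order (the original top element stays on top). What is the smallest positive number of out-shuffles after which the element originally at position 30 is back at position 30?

60

Follow position 30 under repeated out-shuffles:
30 → 59 → 56 → 50 → 38 → 14 → 27 → 53 → ... → 30 (length 60)
It first returns after 60 out-shuffles.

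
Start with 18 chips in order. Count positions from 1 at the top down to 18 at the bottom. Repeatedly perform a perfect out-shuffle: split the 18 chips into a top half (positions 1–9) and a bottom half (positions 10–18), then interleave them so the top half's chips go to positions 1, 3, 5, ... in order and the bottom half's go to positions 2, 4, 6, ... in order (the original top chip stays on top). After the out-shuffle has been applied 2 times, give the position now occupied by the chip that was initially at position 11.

Track the chip's position through each out-shuffle:
11 → 4 → 7

7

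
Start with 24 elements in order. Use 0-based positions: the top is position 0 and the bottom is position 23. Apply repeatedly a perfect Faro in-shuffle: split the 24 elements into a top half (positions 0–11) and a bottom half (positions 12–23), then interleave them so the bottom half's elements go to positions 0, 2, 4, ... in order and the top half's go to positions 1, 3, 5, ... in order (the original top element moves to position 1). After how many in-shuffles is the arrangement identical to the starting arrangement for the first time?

The in-shuffle permutes the 24 positions with cycle lengths [4, 20].
Every element is home exactly when every cycle has completed a whole number of laps, i.e. after lcm(4, 20) = 20 in-shuffles.

20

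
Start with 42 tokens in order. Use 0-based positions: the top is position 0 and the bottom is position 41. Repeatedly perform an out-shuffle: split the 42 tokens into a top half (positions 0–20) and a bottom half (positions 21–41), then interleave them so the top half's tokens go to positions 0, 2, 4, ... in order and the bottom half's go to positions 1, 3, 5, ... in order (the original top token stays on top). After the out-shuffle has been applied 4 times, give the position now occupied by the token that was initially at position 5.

Track the token's position through each out-shuffle:
5 → 10 → 20 → 40 → 39

39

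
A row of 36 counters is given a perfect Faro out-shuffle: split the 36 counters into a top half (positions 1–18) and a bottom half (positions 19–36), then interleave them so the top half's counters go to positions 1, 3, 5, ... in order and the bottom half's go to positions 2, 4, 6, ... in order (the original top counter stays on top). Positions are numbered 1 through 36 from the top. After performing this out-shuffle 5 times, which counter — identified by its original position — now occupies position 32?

14

Work backwards from position 32, undoing one out-shuffle at a time:
32 ← 34 ← 35 ← 18 ← 27 ← 14
So the counter now at position 32 started at position 14.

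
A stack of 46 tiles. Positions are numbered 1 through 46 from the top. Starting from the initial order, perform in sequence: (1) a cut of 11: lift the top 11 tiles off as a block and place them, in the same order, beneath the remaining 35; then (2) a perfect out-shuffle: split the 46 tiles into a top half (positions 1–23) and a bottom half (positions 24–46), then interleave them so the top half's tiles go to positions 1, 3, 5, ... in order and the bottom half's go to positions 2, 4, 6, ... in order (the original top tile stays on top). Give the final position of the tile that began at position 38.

Track the tile from position 38 forward through each operation:
  after op 1 (cut 11): 38 → 27
  after op 2 (out-shuffle): 27 → 8

8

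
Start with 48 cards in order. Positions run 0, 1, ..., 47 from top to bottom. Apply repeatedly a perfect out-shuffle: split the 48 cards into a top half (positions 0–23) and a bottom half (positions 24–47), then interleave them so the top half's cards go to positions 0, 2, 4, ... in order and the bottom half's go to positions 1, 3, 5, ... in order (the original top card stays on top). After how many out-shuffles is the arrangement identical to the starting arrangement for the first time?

23

The out-shuffle permutes the 48 positions with cycle lengths [1, 1, 23, 23].
Every card is home exactly when every cycle has completed a whole number of laps, i.e. after lcm(1, 23) = 23 out-shuffles.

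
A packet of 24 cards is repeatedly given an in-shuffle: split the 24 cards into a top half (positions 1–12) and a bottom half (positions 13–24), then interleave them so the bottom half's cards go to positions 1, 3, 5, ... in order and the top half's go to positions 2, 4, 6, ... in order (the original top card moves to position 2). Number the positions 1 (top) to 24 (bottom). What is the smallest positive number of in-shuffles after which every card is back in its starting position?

The in-shuffle permutes the 24 positions with cycle lengths [4, 20].
Every card is home exactly when every cycle has completed a whole number of laps, i.e. after lcm(4, 20) = 20 in-shuffles.

20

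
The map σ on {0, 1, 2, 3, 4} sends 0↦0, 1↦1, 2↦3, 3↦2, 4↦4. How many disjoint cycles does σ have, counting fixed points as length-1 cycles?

4

Cycle decomposition: (0) (1) (2 3) (4).
4 cycles.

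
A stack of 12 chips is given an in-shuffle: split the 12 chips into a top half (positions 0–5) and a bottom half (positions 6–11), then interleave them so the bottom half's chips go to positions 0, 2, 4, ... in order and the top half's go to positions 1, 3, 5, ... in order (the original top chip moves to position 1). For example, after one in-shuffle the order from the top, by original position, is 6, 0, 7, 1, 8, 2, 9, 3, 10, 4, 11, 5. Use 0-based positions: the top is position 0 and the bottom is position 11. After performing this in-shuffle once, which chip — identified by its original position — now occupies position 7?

Work backwards from position 7, undoing one in-shuffle at a time:
7 ← 3
So the chip now at position 7 started at position 3.

3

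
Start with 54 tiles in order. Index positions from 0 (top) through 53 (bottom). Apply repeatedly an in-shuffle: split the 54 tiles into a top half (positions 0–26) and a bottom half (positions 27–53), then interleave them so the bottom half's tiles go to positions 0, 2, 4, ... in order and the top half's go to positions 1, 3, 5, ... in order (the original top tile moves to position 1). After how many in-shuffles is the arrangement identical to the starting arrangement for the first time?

20

The in-shuffle permutes the 54 positions with cycle lengths [4, 10, 20, 20].
Every tile is home exactly when every cycle has completed a whole number of laps, i.e. after lcm(4, 10, 20) = 20 in-shuffles.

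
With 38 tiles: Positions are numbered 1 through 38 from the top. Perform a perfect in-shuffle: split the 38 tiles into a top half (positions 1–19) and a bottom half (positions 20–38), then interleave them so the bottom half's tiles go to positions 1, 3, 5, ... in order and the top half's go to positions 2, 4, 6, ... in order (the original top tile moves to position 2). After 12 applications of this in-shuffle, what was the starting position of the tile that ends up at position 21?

Work backwards from position 21, undoing one in-shuffle at a time:
21 ← 30 ← 15 ← 27 ← 33 ← 36 ← 18 ← 9 ← 24 ← 12 ← 6 ← 3 ← 21
So the tile now at position 21 started at position 21.

21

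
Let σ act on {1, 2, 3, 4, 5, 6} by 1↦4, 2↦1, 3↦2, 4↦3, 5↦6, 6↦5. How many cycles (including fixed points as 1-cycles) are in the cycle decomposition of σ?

Cycle decomposition: (1 4 3 2) (5 6).
2 cycles.

2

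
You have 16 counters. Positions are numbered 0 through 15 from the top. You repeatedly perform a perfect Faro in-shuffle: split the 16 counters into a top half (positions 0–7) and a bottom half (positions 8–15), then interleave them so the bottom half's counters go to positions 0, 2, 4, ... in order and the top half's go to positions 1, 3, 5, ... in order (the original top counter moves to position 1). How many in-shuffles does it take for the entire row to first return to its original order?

The in-shuffle permutes the 16 positions with cycle lengths [8, 8].
Every counter is home exactly when every cycle has completed a whole number of laps, i.e. after lcm(8) = 8 in-shuffles.

8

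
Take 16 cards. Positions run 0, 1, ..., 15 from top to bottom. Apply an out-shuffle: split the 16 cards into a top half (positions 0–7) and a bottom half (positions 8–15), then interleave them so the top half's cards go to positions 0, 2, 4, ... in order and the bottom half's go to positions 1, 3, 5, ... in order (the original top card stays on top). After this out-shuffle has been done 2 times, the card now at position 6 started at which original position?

9

Work backwards from position 6, undoing one out-shuffle at a time:
6 ← 3 ← 9
So the card now at position 6 started at position 9.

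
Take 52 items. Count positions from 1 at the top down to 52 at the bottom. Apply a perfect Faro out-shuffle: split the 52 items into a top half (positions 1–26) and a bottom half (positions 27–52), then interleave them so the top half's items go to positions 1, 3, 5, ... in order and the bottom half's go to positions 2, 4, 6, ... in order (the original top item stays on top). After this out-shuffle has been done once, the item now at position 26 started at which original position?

Work backwards from position 26, undoing one out-shuffle at a time:
26 ← 39
So the item now at position 26 started at position 39.

39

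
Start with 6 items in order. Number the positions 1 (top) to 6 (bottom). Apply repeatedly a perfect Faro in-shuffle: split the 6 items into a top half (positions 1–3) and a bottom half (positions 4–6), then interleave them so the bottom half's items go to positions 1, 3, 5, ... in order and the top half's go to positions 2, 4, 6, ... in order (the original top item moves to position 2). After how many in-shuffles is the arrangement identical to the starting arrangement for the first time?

The in-shuffle permutes the 6 positions with cycle lengths [3, 3].
Every item is home exactly when every cycle has completed a whole number of laps, i.e. after lcm(3) = 3 in-shuffles.

3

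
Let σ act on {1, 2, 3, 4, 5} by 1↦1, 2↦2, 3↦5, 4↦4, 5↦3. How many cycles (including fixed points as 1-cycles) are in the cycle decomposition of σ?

4

Cycle decomposition: (1) (2) (3 5) (4).
4 cycles.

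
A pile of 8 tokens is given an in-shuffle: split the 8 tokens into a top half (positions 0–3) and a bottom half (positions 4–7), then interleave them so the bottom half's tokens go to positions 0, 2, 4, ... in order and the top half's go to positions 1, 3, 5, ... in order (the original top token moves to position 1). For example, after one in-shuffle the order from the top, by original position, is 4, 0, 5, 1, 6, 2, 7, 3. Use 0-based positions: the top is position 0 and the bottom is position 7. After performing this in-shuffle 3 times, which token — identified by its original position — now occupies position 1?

Work backwards from position 1, undoing one in-shuffle at a time:
1 ← 0 ← 4 ← 6
So the token now at position 1 started at position 6.

6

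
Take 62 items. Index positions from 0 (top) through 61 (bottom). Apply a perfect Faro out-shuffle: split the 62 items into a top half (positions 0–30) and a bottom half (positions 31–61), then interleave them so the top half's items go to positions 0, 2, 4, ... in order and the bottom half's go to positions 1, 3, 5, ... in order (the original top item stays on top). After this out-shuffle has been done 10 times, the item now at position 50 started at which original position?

Work backwards from position 50, undoing one out-shuffle at a time:
50 ← 25 ← 43 ← 52 ← 26 ← 13 ← 37 ← 49 ← 55 ← 58 ← 29
So the item now at position 50 started at position 29.

29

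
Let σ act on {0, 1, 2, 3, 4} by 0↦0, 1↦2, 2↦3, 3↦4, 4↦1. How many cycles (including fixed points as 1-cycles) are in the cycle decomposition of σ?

2

Cycle decomposition: (0) (1 2 3 4).
2 cycles.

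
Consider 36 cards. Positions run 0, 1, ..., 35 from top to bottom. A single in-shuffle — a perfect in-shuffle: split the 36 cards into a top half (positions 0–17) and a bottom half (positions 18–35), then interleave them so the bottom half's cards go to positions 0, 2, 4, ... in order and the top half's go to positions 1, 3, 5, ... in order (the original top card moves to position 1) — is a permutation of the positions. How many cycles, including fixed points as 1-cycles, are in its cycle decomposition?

1

Trace each unvisited position around until it returns:
(0 1 3 7 15 31 ... len 36)
1 cycle in total.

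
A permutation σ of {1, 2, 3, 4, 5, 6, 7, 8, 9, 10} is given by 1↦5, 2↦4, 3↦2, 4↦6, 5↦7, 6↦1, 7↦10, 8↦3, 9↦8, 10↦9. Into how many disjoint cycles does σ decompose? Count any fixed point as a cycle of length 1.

1

Cycle decomposition: (1 5 7 10 9 8 3 2 4 6).
1 cycle.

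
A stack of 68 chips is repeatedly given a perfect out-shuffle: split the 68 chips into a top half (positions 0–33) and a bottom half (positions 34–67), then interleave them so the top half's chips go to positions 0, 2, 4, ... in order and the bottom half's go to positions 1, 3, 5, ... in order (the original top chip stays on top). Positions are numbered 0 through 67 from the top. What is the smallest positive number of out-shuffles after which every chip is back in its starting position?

66

The out-shuffle permutes the 68 positions with cycle lengths [1, 1, 66].
Every chip is home exactly when every cycle has completed a whole number of laps, i.e. after lcm(1, 66) = 66 out-shuffles.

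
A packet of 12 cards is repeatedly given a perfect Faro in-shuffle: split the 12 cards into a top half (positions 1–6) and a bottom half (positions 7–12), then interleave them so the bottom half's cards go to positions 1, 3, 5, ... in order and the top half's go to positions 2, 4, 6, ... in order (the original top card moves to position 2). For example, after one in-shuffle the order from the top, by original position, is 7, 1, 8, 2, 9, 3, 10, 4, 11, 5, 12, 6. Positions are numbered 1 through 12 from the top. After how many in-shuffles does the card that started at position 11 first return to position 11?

12

Follow position 11 under repeated in-shuffles:
11 → 9 → 5 → 10 → 7 → 1 → 2 → 4 → 8 → 3 → 6 → 12 → 11
It first returns after 12 in-shuffles.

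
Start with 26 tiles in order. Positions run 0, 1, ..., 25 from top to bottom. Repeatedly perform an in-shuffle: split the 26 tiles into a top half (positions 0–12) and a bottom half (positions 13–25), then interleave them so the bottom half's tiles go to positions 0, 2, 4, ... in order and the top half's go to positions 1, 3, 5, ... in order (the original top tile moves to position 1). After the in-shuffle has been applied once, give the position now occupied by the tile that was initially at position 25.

Track the tile's position through each in-shuffle:
25 → 24

24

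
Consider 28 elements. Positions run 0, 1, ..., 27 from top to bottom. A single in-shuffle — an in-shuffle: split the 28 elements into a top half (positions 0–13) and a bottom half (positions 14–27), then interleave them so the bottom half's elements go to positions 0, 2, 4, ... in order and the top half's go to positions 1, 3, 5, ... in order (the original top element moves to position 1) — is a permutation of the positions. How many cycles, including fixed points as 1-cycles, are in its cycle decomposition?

1

Trace each unvisited position around until it returns:
(0 1 3 7 15 2 ... len 28)
1 cycle in total.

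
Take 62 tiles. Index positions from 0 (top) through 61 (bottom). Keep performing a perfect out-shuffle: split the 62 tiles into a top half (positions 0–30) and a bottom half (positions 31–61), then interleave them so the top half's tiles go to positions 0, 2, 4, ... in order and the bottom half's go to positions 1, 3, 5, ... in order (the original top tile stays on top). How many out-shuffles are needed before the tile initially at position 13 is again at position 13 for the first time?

Follow position 13 under repeated out-shuffles:
13 → 26 → 52 → 43 → 25 → 50 → 39 → 17 → ... → 13 (length 60)
It first returns after 60 out-shuffles.

60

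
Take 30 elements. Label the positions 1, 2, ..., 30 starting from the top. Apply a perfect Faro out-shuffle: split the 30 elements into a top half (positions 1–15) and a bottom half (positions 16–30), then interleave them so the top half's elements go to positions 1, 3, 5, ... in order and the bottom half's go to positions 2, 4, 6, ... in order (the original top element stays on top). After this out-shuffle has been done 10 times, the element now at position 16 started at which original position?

22

Work backwards from position 16, undoing one out-shuffle at a time:
16 ← 23 ← 12 ← 21 ← 11 ← 6 ← 18 ← 24 ← 27 ← 14 ← 22
So the element now at position 16 started at position 22.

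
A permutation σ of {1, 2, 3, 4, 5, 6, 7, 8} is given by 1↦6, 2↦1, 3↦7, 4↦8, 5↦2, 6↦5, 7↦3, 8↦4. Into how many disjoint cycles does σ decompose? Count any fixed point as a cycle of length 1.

Cycle decomposition: (1 6 5 2) (3 7) (4 8).
3 cycles.

3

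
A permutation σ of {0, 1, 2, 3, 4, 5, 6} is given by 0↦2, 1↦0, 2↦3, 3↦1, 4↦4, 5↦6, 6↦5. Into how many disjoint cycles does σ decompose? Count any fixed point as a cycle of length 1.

Cycle decomposition: (0 2 3 1) (4) (5 6).
3 cycles.

3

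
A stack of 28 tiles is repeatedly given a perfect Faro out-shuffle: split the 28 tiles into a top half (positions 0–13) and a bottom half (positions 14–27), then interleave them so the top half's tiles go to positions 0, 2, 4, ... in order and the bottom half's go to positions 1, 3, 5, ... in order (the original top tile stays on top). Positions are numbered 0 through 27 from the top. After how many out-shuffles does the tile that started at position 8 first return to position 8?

Follow position 8 under repeated out-shuffles:
8 → 16 → 5 → 10 → 20 → 13 → 26 → 25 → 23 → 19 → 11 → 22 → 17 → 7 → 14 → 1 → 2 → 4 → 8
It first returns after 18 out-shuffles.

18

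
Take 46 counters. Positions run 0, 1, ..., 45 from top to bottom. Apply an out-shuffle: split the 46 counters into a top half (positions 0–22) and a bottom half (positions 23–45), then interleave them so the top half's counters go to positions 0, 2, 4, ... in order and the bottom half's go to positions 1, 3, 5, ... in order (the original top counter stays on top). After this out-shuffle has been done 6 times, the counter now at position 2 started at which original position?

Work backwards from position 2, undoing one out-shuffle at a time:
2 ← 1 ← 23 ← 34 ← 17 ← 31 ← 38
So the counter now at position 2 started at position 38.

38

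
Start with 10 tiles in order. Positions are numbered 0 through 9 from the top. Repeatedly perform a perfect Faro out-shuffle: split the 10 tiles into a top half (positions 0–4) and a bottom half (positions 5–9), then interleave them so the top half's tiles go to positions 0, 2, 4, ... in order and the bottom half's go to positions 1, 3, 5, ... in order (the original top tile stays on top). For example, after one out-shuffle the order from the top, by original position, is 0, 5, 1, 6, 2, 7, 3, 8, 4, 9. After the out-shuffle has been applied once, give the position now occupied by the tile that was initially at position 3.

Track the tile's position through each out-shuffle:
3 → 6

6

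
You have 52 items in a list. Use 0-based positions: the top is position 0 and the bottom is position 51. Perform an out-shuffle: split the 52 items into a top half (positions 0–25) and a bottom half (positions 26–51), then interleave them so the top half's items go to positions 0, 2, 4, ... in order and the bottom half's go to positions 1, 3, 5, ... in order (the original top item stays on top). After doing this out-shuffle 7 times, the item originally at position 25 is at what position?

38

Track the item's position through each out-shuffle:
25 → 50 → 49 → 47 → 43 → 35 → 19 → 38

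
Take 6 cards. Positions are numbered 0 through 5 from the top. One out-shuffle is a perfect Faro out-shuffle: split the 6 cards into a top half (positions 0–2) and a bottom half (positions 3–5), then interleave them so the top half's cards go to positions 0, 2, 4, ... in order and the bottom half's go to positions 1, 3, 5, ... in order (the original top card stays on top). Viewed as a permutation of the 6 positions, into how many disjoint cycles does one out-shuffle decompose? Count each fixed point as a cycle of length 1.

Trace each unvisited position around until it returns:
(0) (1 2 4 3) (5)
3 cycles in total.

3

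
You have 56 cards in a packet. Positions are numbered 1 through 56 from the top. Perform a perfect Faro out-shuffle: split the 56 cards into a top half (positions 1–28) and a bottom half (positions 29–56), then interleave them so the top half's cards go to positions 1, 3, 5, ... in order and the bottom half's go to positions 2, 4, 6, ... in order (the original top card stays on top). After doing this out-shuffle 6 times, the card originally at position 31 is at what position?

51

Track the card's position through each out-shuffle:
31 → 6 → 11 → 21 → 41 → 26 → 51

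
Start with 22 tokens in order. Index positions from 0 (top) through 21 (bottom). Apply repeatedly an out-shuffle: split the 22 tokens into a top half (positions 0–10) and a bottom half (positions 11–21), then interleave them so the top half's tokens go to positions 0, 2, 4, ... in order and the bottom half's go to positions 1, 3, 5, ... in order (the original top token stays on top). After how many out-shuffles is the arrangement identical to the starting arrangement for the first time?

The out-shuffle permutes the 22 positions with cycle lengths [1, 1, 2, 3, 3, 6, 6].
Every token is home exactly when every cycle has completed a whole number of laps, i.e. after lcm(1, 2, 3, 6) = 6 out-shuffles.

6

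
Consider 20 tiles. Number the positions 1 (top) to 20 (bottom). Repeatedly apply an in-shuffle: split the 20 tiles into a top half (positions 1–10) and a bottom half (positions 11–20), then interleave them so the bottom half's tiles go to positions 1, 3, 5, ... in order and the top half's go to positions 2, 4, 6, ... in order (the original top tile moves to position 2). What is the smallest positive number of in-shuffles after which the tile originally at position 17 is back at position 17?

Follow position 17 under repeated in-shuffles:
17 → 13 → 5 → 10 → 20 → 19 → 17
It first returns after 6 in-shuffles.

6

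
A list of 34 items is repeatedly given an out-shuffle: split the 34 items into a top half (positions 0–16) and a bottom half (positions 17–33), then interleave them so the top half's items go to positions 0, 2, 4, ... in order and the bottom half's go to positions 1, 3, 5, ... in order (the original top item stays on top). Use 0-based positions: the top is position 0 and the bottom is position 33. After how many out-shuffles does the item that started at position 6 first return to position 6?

10

Follow position 6 under repeated out-shuffles:
6 → 12 → 24 → 15 → 30 → 27 → 21 → 9 → 18 → 3 → 6
It first returns after 10 out-shuffles.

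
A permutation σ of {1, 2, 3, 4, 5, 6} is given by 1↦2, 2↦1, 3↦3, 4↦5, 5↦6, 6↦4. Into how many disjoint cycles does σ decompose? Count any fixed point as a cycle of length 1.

3

Cycle decomposition: (1 2) (3) (4 5 6).
3 cycles.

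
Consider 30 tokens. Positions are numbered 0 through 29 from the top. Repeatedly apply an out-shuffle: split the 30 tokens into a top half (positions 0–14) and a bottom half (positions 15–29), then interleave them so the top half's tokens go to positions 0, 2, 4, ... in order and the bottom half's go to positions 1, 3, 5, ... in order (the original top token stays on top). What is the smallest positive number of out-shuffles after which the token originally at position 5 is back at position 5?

Follow position 5 under repeated out-shuffles:
5 → 10 → 20 → 11 → 22 → 15 → 1 → 2 → ... → 5 (length 28)
It first returns after 28 out-shuffles.

28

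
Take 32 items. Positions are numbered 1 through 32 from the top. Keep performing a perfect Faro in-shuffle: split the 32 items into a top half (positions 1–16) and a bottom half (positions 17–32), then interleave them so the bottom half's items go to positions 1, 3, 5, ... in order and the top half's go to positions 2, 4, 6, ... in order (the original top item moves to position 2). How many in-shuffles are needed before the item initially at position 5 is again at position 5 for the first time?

Follow position 5 under repeated in-shuffles:
5 → 10 → 20 → 7 → 14 → 28 → 23 → 13 → 26 → 19 → 5
It first returns after 10 in-shuffles.

10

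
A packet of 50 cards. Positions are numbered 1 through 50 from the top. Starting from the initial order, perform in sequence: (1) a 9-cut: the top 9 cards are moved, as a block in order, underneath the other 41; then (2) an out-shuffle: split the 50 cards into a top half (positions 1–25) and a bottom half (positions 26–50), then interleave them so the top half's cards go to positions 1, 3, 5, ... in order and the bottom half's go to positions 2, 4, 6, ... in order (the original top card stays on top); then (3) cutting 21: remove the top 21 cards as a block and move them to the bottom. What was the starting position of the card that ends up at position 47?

Undo the operations in reverse order, starting from position 47:
  undo op 3 (cut 21): 47 ← 18
  undo op 2 (out-shuffle, from bottom half): 18 ← 34
  undo op 1 (cut 9): 34 ← 43
So the card at position 47 came from original position 43.

43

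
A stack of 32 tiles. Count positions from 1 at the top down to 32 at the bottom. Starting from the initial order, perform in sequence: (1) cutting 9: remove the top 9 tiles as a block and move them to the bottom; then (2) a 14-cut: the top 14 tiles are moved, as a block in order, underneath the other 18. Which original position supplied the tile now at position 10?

1

Undo the operations in reverse order, starting from position 10:
  undo op 2 (cut 14): 10 ← 24
  undo op 1 (cut 9): 24 ← 1
So the tile at position 10 came from original position 1.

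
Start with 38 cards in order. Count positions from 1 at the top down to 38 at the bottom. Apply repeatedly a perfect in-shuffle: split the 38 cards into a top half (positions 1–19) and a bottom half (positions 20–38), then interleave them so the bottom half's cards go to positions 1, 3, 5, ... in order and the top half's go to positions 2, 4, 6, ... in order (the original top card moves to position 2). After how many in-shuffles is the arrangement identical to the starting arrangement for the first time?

12

The in-shuffle permutes the 38 positions with cycle lengths [2, 12, 12, 12].
Every card is home exactly when every cycle has completed a whole number of laps, i.e. after lcm(2, 12) = 12 in-shuffles.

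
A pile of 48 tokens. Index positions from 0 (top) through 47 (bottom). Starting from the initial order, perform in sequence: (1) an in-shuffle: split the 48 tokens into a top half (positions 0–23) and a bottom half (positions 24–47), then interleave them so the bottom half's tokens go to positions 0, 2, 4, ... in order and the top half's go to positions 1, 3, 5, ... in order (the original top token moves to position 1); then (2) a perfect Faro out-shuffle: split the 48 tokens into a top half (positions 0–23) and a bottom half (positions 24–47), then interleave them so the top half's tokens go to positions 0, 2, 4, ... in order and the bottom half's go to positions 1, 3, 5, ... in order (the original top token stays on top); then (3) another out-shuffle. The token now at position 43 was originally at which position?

47

Undo the operations in reverse order, starting from position 43:
  undo op 3 (out-shuffle, from bottom half): 43 ← 45
  undo op 2 (out-shuffle, from bottom half): 45 ← 46
  undo op 1 (in-shuffle, from bottom half): 46 ← 47
So the token at position 43 came from original position 47.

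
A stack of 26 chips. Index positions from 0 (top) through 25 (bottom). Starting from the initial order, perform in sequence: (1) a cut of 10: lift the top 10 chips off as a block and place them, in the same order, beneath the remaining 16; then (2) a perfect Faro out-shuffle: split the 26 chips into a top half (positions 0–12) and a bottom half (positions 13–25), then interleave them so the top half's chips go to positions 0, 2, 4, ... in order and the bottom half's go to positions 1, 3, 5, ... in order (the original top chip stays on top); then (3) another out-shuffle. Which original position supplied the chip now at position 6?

24

Undo the operations in reverse order, starting from position 6:
  undo op 3 (out-shuffle, from top half): 6 ← 3
  undo op 2 (out-shuffle, from bottom half): 3 ← 14
  undo op 1 (cut 10): 14 ← 24
So the chip at position 6 came from original position 24.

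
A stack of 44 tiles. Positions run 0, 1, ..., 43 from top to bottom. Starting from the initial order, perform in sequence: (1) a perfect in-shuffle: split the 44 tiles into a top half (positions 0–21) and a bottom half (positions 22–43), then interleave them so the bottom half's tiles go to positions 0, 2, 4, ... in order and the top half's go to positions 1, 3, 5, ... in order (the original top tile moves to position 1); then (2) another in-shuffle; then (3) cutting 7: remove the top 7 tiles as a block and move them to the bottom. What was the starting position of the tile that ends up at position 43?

Undo the operations in reverse order, starting from position 43:
  undo op 3 (cut 7): 43 ← 6
  undo op 2 (in-shuffle, from bottom half): 6 ← 25
  undo op 1 (in-shuffle, from top half): 25 ← 12
So the tile at position 43 came from original position 12.

12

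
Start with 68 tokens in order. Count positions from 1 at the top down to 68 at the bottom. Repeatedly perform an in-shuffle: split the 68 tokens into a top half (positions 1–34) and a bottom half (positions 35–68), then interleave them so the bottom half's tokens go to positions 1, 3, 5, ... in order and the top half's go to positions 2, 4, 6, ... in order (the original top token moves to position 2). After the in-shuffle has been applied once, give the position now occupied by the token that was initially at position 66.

Track the token's position through each in-shuffle:
66 → 63

63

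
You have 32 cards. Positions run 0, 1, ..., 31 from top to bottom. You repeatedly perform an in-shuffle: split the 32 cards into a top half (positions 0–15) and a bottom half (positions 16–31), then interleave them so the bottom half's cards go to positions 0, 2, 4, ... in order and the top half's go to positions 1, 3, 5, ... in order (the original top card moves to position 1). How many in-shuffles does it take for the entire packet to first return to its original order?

10

The in-shuffle permutes the 32 positions with cycle lengths [2, 10, 10, 10].
Every card is home exactly when every cycle has completed a whole number of laps, i.e. after lcm(2, 10) = 10 in-shuffles.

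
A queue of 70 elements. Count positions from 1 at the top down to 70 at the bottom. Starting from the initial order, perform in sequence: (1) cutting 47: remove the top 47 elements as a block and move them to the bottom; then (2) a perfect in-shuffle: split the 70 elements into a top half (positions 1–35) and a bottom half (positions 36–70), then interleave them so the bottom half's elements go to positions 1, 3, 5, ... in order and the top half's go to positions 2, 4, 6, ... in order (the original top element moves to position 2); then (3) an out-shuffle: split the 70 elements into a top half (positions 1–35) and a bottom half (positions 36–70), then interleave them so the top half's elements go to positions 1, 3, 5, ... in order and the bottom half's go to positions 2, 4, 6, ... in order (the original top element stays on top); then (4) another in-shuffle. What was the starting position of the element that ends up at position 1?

39

Undo the operations in reverse order, starting from position 1:
  undo op 4 (in-shuffle, from bottom half): 1 ← 36
  undo op 3 (out-shuffle, from bottom half): 36 ← 53
  undo op 2 (in-shuffle, from bottom half): 53 ← 62
  undo op 1 (cut 47): 62 ← 39
So the element at position 1 came from original position 39.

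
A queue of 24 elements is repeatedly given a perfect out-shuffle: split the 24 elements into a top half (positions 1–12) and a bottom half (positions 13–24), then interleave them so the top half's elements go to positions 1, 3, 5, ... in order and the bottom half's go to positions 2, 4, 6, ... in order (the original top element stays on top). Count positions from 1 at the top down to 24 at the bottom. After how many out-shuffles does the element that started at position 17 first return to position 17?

11

Follow position 17 under repeated out-shuffles:
17 → 10 → 19 → 14 → 4 → 7 → 13 → 2 → 3 → 5 → 9 → 17
It first returns after 11 out-shuffles.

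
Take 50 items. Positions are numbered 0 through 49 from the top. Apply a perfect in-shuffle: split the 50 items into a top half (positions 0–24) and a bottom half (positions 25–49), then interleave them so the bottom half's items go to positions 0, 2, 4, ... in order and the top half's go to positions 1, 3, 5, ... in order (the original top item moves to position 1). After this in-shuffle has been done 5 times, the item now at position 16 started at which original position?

Work backwards from position 16, undoing one in-shuffle at a time:
16 ← 33 ← 16 ← 33 ← 16 ← 33
So the item now at position 16 started at position 33.

33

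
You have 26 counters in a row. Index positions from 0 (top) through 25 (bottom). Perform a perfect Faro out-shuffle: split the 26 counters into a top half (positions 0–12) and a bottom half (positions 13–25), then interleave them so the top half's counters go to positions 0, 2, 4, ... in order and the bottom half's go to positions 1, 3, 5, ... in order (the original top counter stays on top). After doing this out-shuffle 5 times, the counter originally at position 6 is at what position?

17

Track the counter's position through each out-shuffle:
6 → 12 → 24 → 23 → 21 → 17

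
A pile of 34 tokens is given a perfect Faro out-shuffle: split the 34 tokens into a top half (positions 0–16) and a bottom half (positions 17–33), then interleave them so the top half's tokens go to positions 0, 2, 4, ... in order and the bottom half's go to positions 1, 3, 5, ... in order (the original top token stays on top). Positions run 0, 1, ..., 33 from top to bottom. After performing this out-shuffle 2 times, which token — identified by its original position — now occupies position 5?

Work backwards from position 5, undoing one out-shuffle at a time:
5 ← 19 ← 26
So the token now at position 5 started at position 26.

26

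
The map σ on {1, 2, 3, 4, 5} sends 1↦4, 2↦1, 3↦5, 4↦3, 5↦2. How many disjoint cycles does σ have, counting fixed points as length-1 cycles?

Cycle decomposition: (1 4 3 5 2).
1 cycle.

1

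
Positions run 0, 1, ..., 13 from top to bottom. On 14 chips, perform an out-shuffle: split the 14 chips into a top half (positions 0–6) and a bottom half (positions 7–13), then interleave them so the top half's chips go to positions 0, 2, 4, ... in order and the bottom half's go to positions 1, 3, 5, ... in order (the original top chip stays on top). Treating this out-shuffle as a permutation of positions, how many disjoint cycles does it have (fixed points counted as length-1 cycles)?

3

Trace each unvisited position around until it returns:
(0) (1 2 4 8 3 6 ... len 12) (13)
3 cycles in total.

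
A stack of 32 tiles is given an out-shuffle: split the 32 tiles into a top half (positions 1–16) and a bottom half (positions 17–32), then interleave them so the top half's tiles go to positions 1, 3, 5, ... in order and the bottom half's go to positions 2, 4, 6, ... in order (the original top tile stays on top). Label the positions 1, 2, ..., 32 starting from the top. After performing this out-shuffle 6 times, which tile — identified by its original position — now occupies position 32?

Work backwards from position 32, undoing one out-shuffle at a time:
32 ← 32 ← 32 ← 32 ← 32 ← 32 ← 32
So the tile now at position 32 started at position 32.

32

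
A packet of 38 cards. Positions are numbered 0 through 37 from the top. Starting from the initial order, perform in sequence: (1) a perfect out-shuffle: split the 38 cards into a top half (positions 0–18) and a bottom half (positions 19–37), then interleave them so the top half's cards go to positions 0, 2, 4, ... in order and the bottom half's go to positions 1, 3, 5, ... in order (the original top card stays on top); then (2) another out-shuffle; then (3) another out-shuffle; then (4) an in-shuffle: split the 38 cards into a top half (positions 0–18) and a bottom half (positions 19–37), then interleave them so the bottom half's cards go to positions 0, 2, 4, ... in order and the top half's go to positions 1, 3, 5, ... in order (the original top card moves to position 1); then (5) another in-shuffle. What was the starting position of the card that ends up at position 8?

6

Undo the operations in reverse order, starting from position 8:
  undo op 5 (in-shuffle, from bottom half): 8 ← 23
  undo op 4 (in-shuffle, from top half): 23 ← 11
  undo op 3 (out-shuffle, from bottom half): 11 ← 24
  undo op 2 (out-shuffle, from top half): 24 ← 12
  undo op 1 (out-shuffle, from top half): 12 ← 6
So the card at position 8 came from original position 6.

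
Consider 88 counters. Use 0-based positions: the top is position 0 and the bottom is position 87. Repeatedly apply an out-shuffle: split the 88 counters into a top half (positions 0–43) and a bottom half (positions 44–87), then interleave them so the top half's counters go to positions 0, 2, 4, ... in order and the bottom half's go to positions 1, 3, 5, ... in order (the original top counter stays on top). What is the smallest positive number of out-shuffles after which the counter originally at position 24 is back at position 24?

28

Follow position 24 under repeated out-shuffles:
24 → 48 → 9 → 18 → 36 → 72 → 57 → 27 → ... → 24 (length 28)
It first returns after 28 out-shuffles.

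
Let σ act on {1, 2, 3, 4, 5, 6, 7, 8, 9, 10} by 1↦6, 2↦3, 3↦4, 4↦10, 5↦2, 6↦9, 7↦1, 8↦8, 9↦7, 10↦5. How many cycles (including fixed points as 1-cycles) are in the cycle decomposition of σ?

Cycle decomposition: (1 6 9 7) (2 3 4 10 5) (8).
3 cycles.

3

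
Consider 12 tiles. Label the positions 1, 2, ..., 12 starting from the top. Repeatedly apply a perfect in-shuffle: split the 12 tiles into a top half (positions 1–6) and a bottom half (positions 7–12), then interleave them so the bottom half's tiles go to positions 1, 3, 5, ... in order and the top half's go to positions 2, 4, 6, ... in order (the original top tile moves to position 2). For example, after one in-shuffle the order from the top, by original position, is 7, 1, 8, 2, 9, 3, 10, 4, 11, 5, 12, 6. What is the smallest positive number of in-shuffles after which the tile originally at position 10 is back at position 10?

12

Follow position 10 under repeated in-shuffles:
10 → 7 → 1 → 2 → 4 → 8 → 3 → 6 → 12 → 11 → 9 → 5 → 10
It first returns after 12 in-shuffles.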